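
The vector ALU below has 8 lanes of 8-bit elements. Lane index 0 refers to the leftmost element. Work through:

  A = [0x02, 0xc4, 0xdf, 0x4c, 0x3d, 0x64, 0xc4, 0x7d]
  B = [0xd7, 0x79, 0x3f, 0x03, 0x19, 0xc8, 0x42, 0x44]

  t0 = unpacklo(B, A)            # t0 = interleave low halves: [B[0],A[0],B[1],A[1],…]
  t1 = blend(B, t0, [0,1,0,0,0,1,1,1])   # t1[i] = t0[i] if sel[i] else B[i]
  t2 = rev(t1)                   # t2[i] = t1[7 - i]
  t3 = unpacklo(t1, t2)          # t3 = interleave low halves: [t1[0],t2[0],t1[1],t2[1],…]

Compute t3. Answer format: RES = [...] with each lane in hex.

RES = [ 0xd7  0x4c  0x02  0x03  0x3f  0xdf  0x03  0x19 ]

t0 = [0xd7, 0x02, 0x79, 0xc4, 0x3f, 0xdf, 0x03, 0x4c]
t1 = [0xd7, 0x02, 0x3f, 0x03, 0x19, 0xdf, 0x03, 0x4c]
t2 = [0x4c, 0x03, 0xdf, 0x19, 0x03, 0x3f, 0x02, 0xd7]
t3 = [0xd7, 0x4c, 0x02, 0x03, 0x3f, 0xdf, 0x03, 0x19]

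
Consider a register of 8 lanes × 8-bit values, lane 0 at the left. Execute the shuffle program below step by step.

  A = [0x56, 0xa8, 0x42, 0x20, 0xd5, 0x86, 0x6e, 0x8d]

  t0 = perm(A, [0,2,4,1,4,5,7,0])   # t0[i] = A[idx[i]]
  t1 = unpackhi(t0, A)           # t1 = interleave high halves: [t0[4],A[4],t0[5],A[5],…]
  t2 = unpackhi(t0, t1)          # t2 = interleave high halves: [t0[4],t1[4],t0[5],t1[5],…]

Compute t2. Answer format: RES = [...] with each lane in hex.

→ t0 |56|42|d5|a8|d5|86|8d|56|
→ t1 |d5|d5|86|86|8d|6e|56|8d|
→ t2 |d5|8d|86|6e|8d|56|56|8d|

RES = [ 0xd5  0x8d  0x86  0x6e  0x8d  0x56  0x56  0x8d ]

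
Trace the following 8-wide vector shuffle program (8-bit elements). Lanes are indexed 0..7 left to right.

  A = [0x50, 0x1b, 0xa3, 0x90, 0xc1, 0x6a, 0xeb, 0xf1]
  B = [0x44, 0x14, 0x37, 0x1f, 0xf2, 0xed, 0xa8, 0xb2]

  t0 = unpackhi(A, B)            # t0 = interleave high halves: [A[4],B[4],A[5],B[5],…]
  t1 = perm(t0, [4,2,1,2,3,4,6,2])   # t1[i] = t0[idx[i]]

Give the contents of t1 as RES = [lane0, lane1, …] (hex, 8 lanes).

t0 = [0xc1, 0xf2, 0x6a, 0xed, 0xeb, 0xa8, 0xf1, 0xb2]
t1 = [0xeb, 0x6a, 0xf2, 0x6a, 0xed, 0xeb, 0xf1, 0x6a]

RES = [ 0xeb  0x6a  0xf2  0x6a  0xed  0xeb  0xf1  0x6a ]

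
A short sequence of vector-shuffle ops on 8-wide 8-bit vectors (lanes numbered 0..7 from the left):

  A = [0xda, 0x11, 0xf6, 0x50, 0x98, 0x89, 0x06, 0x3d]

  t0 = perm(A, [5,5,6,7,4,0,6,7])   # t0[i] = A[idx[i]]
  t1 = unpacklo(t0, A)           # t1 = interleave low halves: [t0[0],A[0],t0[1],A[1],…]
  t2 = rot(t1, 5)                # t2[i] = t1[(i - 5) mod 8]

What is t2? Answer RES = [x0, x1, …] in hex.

RES = [ 0x11  0x06  0xf6  0x3d  0x50  0x89  0xda  0x89 ]

→ t0 |89|89|06|3d|98|da|06|3d|
→ t1 |89|da|89|11|06|f6|3d|50|
→ t2 |11|06|f6|3d|50|89|da|89|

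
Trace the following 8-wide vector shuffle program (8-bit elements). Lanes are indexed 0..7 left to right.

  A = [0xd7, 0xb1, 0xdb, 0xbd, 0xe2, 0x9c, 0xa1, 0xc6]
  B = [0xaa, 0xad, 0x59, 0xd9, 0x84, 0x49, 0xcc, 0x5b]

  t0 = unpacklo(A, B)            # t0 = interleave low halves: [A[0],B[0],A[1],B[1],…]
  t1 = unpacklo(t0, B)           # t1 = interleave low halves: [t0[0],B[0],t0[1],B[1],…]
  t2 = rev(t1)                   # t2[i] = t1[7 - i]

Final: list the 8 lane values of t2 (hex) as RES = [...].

RES = [ 0xd9  0xad  0x59  0xb1  0xad  0xaa  0xaa  0xd7 ]

→ t0 |d7|aa|b1|ad|db|59|bd|d9|
→ t1 |d7|aa|aa|ad|b1|59|ad|d9|
→ t2 |d9|ad|59|b1|ad|aa|aa|d7|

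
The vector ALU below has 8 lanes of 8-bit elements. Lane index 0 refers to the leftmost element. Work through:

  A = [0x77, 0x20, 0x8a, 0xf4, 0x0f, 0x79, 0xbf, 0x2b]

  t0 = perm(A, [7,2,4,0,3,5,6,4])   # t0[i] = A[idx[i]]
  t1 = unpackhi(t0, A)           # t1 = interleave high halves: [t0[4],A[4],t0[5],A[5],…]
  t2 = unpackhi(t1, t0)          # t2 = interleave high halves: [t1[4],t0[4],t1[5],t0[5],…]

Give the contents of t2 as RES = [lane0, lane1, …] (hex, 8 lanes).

RES = [0xbf, 0xf4, 0xbf, 0x79, 0x0f, 0xbf, 0x2b, 0x0f]

t0 = [0x2b, 0x8a, 0x0f, 0x77, 0xf4, 0x79, 0xbf, 0x0f]
t1 = [0xf4, 0x0f, 0x79, 0x79, 0xbf, 0xbf, 0x0f, 0x2b]
t2 = [0xbf, 0xf4, 0xbf, 0x79, 0x0f, 0xbf, 0x2b, 0x0f]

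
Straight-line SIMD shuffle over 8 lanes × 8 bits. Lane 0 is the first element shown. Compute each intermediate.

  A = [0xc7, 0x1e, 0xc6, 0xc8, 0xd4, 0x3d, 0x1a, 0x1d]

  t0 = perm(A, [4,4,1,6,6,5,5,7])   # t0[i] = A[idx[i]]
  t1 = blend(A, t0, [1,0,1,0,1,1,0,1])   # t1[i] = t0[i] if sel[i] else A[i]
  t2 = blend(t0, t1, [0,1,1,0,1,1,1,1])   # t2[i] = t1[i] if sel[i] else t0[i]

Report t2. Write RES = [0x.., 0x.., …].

→ t0 |d4|d4|1e|1a|1a|3d|3d|1d|
→ t1 |d4|1e|1e|c8|1a|3d|1a|1d|
→ t2 |d4|1e|1e|1a|1a|3d|1a|1d|

RES = [0xd4, 0x1e, 0x1e, 0x1a, 0x1a, 0x3d, 0x1a, 0x1d]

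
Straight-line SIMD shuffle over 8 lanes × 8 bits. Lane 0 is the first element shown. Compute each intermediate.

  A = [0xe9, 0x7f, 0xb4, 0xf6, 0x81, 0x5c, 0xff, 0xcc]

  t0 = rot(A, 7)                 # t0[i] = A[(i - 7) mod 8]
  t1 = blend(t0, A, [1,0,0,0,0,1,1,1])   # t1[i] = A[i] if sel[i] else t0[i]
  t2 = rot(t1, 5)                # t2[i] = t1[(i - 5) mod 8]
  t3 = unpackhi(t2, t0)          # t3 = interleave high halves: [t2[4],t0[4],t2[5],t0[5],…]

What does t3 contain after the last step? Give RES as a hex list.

t0 = [0x7f, 0xb4, 0xf6, 0x81, 0x5c, 0xff, 0xcc, 0xe9]
t1 = [0xe9, 0xb4, 0xf6, 0x81, 0x5c, 0x5c, 0xff, 0xcc]
t2 = [0x81, 0x5c, 0x5c, 0xff, 0xcc, 0xe9, 0xb4, 0xf6]
t3 = [0xcc, 0x5c, 0xe9, 0xff, 0xb4, 0xcc, 0xf6, 0xe9]

RES = [0xcc, 0x5c, 0xe9, 0xff, 0xb4, 0xcc, 0xf6, 0xe9]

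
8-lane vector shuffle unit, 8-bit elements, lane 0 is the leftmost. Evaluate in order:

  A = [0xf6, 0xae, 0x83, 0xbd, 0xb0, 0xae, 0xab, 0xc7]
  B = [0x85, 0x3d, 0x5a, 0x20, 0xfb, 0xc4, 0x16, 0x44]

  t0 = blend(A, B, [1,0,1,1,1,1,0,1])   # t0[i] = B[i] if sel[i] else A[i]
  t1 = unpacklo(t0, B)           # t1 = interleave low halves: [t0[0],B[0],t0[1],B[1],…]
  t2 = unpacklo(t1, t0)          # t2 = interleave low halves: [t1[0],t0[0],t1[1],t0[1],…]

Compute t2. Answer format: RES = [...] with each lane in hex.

  t0: 85 ae 5a 20 fb c4 ab 44
  t1: 85 85 ae 3d 5a 5a 20 20
  t2: 85 85 85 ae ae 5a 3d 20

RES = [0x85, 0x85, 0x85, 0xae, 0xae, 0x5a, 0x3d, 0x20]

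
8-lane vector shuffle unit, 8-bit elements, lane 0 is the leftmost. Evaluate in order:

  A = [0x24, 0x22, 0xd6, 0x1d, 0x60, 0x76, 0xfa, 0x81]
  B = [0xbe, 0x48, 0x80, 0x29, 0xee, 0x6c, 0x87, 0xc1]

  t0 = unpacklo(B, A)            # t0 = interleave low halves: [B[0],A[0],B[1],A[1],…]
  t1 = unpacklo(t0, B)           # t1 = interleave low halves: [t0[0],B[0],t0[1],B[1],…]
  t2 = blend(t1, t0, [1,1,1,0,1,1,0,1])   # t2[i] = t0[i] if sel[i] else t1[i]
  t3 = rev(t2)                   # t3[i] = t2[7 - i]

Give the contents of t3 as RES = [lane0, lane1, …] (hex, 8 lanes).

RES = [ 0x1d  0x22  0xd6  0x80  0x48  0x48  0x24  0xbe ]

t0 = [0xbe, 0x24, 0x48, 0x22, 0x80, 0xd6, 0x29, 0x1d]
t1 = [0xbe, 0xbe, 0x24, 0x48, 0x48, 0x80, 0x22, 0x29]
t2 = [0xbe, 0x24, 0x48, 0x48, 0x80, 0xd6, 0x22, 0x1d]
t3 = [0x1d, 0x22, 0xd6, 0x80, 0x48, 0x48, 0x24, 0xbe]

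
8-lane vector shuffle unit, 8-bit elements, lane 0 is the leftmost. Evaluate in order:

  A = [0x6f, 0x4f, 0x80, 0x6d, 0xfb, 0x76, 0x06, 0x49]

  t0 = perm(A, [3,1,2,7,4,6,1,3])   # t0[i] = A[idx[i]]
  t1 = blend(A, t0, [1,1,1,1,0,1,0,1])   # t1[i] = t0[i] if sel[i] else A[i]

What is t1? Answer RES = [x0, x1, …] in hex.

t0 = [0x6d, 0x4f, 0x80, 0x49, 0xfb, 0x06, 0x4f, 0x6d]
t1 = [0x6d, 0x4f, 0x80, 0x49, 0xfb, 0x06, 0x06, 0x6d]

RES = [0x6d, 0x4f, 0x80, 0x49, 0xfb, 0x06, 0x06, 0x6d]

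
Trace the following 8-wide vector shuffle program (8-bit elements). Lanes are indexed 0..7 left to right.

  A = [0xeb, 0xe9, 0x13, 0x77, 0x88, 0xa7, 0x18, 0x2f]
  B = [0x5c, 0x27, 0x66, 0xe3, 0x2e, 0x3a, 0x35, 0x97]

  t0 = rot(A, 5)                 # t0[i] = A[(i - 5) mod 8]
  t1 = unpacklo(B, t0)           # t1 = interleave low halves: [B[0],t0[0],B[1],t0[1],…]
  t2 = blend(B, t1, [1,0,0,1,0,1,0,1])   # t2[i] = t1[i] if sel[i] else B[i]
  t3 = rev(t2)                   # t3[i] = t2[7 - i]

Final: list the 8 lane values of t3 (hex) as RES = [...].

  t0: 77 88 a7 18 2f eb e9 13
  t1: 5c 77 27 88 66 a7 e3 18
  t2: 5c 27 66 88 2e a7 35 18
  t3: 18 35 a7 2e 88 66 27 5c

RES = [ 0x18  0x35  0xa7  0x2e  0x88  0x66  0x27  0x5c ]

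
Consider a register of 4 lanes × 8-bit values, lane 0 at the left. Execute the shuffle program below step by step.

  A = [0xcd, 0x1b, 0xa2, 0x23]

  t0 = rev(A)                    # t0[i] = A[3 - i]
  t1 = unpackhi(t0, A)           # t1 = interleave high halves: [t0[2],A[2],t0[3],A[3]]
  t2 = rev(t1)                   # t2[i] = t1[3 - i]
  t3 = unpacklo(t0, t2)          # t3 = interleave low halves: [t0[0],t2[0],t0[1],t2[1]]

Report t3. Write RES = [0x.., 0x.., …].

→ t0 |23|a2|1b|cd|
→ t1 |1b|a2|cd|23|
→ t2 |23|cd|a2|1b|
→ t3 |23|23|a2|cd|

RES = [0x23, 0x23, 0xa2, 0xcd]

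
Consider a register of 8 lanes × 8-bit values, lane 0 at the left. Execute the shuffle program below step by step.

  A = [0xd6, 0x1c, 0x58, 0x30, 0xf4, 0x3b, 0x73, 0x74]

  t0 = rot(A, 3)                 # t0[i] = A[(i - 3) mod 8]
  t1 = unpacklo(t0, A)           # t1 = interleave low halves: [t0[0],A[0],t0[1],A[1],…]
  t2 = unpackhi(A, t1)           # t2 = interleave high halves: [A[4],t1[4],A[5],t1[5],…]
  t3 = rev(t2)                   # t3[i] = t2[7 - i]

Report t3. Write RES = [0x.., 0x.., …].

  t0: 3b 73 74 d6 1c 58 30 f4
  t1: 3b d6 73 1c 74 58 d6 30
  t2: f4 74 3b 58 73 d6 74 30
  t3: 30 74 d6 73 58 3b 74 f4

RES = [ 0x30  0x74  0xd6  0x73  0x58  0x3b  0x74  0xf4 ]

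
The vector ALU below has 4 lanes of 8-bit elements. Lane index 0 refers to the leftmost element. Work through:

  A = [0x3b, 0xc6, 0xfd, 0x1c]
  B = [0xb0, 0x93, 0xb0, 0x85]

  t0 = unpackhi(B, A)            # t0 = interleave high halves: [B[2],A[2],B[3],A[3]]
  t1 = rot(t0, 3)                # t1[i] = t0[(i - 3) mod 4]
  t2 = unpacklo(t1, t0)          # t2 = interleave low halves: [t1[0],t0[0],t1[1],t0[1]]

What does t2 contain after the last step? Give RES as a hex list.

→ t0 |b0|fd|85|1c|
→ t1 |fd|85|1c|b0|
→ t2 |fd|b0|85|fd|

RES = [0xfd, 0xb0, 0x85, 0xfd]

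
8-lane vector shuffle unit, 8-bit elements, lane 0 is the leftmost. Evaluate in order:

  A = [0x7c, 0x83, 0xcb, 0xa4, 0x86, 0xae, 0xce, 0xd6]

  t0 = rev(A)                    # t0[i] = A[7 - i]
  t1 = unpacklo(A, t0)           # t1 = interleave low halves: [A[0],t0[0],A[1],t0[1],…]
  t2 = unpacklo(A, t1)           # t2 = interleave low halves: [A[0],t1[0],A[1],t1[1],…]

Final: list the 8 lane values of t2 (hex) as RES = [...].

RES = [ 0x7c  0x7c  0x83  0xd6  0xcb  0x83  0xa4  0xce ]

t0 = [0xd6, 0xce, 0xae, 0x86, 0xa4, 0xcb, 0x83, 0x7c]
t1 = [0x7c, 0xd6, 0x83, 0xce, 0xcb, 0xae, 0xa4, 0x86]
t2 = [0x7c, 0x7c, 0x83, 0xd6, 0xcb, 0x83, 0xa4, 0xce]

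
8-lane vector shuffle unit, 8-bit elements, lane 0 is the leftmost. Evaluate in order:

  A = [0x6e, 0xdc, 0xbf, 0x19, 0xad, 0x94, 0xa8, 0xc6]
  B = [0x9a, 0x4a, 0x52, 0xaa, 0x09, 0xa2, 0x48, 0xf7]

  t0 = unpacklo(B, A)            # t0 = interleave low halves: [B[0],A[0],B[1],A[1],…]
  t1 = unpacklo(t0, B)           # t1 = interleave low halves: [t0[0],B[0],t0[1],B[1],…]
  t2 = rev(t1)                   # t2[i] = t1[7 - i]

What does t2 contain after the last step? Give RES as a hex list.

→ t0 |9a|6e|4a|dc|52|bf|aa|19|
→ t1 |9a|9a|6e|4a|4a|52|dc|aa|
→ t2 |aa|dc|52|4a|4a|6e|9a|9a|

RES = [0xaa, 0xdc, 0x52, 0x4a, 0x4a, 0x6e, 0x9a, 0x9a]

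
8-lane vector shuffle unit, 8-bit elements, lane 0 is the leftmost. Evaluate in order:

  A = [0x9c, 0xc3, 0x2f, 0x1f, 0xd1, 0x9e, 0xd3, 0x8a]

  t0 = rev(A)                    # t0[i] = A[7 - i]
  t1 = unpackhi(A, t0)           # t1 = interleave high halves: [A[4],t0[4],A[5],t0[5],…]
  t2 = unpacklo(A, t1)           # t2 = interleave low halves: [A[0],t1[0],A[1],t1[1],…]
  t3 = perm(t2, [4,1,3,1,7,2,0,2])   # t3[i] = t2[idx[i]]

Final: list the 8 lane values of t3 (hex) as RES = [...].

RES = [ 0x2f  0xd1  0x1f  0xd1  0x2f  0xc3  0x9c  0xc3 ]

t0 = [0x8a, 0xd3, 0x9e, 0xd1, 0x1f, 0x2f, 0xc3, 0x9c]
t1 = [0xd1, 0x1f, 0x9e, 0x2f, 0xd3, 0xc3, 0x8a, 0x9c]
t2 = [0x9c, 0xd1, 0xc3, 0x1f, 0x2f, 0x9e, 0x1f, 0x2f]
t3 = [0x2f, 0xd1, 0x1f, 0xd1, 0x2f, 0xc3, 0x9c, 0xc3]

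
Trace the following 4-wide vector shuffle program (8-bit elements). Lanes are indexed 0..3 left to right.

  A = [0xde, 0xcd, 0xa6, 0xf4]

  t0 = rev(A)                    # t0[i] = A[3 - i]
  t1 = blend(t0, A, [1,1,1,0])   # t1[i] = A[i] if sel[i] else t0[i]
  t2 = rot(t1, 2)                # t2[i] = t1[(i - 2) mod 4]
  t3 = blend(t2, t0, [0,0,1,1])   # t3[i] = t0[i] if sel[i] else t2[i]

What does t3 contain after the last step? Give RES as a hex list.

RES = [ 0xa6  0xde  0xcd  0xde ]

  t0: f4 a6 cd de
  t1: de cd a6 de
  t2: a6 de de cd
  t3: a6 de cd de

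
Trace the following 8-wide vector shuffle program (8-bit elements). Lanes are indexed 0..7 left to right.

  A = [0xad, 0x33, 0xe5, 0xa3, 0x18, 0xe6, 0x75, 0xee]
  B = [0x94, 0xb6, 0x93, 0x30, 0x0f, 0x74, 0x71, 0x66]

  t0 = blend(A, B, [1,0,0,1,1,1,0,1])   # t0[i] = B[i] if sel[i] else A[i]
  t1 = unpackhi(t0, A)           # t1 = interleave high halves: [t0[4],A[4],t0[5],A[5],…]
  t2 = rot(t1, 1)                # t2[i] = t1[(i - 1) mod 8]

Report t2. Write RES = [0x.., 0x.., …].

  t0: 94 33 e5 30 0f 74 75 66
  t1: 0f 18 74 e6 75 75 66 ee
  t2: ee 0f 18 74 e6 75 75 66

RES = [0xee, 0x0f, 0x18, 0x74, 0xe6, 0x75, 0x75, 0x66]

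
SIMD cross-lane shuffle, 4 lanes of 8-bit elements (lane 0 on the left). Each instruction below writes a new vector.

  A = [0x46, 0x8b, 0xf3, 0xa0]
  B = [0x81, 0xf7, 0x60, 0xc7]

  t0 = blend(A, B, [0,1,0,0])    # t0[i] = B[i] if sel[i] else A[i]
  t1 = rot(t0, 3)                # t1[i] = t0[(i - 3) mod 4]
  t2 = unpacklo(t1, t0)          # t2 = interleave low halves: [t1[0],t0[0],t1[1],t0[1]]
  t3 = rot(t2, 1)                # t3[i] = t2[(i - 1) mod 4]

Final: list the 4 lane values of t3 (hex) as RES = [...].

→ t0 |46|f7|f3|a0|
→ t1 |f7|f3|a0|46|
→ t2 |f7|46|f3|f7|
→ t3 |f7|f7|46|f3|

RES = [ 0xf7  0xf7  0x46  0xf3 ]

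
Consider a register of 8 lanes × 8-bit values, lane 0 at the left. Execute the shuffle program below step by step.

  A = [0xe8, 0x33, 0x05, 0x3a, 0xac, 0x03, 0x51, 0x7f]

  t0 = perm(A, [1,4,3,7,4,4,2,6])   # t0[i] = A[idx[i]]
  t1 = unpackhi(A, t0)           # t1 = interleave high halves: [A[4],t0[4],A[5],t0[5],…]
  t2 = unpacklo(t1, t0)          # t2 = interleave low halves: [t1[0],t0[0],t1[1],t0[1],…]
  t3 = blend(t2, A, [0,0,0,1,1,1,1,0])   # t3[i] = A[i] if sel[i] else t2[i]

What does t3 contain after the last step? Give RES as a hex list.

t0 = [0x33, 0xac, 0x3a, 0x7f, 0xac, 0xac, 0x05, 0x51]
t1 = [0xac, 0xac, 0x03, 0xac, 0x51, 0x05, 0x7f, 0x51]
t2 = [0xac, 0x33, 0xac, 0xac, 0x03, 0x3a, 0xac, 0x7f]
t3 = [0xac, 0x33, 0xac, 0x3a, 0xac, 0x03, 0x51, 0x7f]

RES = [0xac, 0x33, 0xac, 0x3a, 0xac, 0x03, 0x51, 0x7f]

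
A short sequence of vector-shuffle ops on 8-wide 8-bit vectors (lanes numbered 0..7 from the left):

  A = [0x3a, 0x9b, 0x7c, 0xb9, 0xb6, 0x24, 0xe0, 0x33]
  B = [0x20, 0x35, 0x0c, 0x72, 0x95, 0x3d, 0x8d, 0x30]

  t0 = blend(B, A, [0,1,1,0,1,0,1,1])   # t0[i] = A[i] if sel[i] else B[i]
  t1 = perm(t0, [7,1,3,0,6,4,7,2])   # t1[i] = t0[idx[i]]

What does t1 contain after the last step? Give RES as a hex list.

RES = [0x33, 0x9b, 0x72, 0x20, 0xe0, 0xb6, 0x33, 0x7c]

→ t0 |20|9b|7c|72|b6|3d|e0|33|
→ t1 |33|9b|72|20|e0|b6|33|7c|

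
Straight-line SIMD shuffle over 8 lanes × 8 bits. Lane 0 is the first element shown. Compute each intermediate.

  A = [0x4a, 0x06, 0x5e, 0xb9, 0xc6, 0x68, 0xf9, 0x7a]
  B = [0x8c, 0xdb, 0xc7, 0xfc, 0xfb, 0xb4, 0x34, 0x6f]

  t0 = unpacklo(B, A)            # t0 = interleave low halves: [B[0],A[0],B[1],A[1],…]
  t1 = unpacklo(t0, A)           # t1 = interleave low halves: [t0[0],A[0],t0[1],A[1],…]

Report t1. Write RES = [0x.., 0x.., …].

RES = [ 0x8c  0x4a  0x4a  0x06  0xdb  0x5e  0x06  0xb9 ]

t0 = [0x8c, 0x4a, 0xdb, 0x06, 0xc7, 0x5e, 0xfc, 0xb9]
t1 = [0x8c, 0x4a, 0x4a, 0x06, 0xdb, 0x5e, 0x06, 0xb9]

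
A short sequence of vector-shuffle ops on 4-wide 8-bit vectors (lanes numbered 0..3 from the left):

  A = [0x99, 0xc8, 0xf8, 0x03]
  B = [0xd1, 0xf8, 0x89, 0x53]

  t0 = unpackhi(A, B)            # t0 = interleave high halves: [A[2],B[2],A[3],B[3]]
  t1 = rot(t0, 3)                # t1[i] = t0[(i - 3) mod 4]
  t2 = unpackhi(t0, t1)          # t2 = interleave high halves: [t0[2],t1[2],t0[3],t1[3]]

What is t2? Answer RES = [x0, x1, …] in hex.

  t0: f8 89 03 53
  t1: 89 03 53 f8
  t2: 03 53 53 f8

RES = [ 0x03  0x53  0x53  0xf8 ]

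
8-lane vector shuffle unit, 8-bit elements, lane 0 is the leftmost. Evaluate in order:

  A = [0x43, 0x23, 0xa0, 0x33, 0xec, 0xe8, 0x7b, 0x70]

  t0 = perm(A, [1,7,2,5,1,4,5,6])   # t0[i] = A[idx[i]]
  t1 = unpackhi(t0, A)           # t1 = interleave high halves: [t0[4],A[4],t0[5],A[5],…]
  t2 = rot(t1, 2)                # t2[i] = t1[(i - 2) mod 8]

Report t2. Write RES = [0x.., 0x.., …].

RES = [0x7b, 0x70, 0x23, 0xec, 0xec, 0xe8, 0xe8, 0x7b]

t0 = [0x23, 0x70, 0xa0, 0xe8, 0x23, 0xec, 0xe8, 0x7b]
t1 = [0x23, 0xec, 0xec, 0xe8, 0xe8, 0x7b, 0x7b, 0x70]
t2 = [0x7b, 0x70, 0x23, 0xec, 0xec, 0xe8, 0xe8, 0x7b]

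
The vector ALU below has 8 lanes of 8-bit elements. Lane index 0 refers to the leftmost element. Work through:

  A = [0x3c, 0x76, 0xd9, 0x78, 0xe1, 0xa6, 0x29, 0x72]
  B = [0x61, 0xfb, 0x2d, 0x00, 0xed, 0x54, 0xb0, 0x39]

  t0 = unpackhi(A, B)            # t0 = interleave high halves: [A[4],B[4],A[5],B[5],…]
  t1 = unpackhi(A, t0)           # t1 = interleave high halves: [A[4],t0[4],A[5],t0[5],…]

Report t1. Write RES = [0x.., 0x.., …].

RES = [ 0xe1  0x29  0xa6  0xb0  0x29  0x72  0x72  0x39 ]

t0 = [0xe1, 0xed, 0xa6, 0x54, 0x29, 0xb0, 0x72, 0x39]
t1 = [0xe1, 0x29, 0xa6, 0xb0, 0x29, 0x72, 0x72, 0x39]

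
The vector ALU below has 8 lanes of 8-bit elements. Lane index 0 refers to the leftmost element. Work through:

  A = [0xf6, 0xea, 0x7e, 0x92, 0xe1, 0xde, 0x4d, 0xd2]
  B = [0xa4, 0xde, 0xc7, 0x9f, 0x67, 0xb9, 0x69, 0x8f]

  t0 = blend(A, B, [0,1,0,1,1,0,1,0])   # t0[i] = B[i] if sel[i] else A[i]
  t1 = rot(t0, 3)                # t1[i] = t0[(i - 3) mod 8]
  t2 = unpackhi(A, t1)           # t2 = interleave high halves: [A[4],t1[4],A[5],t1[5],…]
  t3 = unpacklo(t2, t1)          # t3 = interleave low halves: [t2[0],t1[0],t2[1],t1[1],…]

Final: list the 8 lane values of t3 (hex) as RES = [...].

  t0: f6 de 7e 9f 67 de 69 d2
  t1: de 69 d2 f6 de 7e 9f 67
  t2: e1 de de 7e 4d 9f d2 67
  t3: e1 de de 69 de d2 7e f6

RES = [0xe1, 0xde, 0xde, 0x69, 0xde, 0xd2, 0x7e, 0xf6]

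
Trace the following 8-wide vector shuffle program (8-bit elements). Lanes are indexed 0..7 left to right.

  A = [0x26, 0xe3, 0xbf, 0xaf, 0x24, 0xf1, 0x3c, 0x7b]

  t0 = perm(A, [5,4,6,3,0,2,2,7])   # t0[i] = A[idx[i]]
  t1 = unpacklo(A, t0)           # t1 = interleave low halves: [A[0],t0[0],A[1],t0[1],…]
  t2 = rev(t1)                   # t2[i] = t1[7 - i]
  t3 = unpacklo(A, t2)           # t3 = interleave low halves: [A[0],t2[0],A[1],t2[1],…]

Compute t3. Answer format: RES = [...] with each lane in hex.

  t0: f1 24 3c af 26 bf bf 7b
  t1: 26 f1 e3 24 bf 3c af af
  t2: af af 3c bf 24 e3 f1 26
  t3: 26 af e3 af bf 3c af bf

RES = [ 0x26  0xaf  0xe3  0xaf  0xbf  0x3c  0xaf  0xbf ]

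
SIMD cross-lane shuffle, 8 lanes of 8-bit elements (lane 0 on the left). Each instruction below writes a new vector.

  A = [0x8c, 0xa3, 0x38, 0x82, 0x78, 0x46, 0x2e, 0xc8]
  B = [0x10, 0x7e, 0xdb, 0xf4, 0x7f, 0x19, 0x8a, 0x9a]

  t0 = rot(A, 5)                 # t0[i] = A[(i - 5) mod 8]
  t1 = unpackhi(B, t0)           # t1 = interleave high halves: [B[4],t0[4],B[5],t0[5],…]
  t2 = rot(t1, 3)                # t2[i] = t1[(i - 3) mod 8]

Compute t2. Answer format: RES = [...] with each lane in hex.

RES = [0xa3, 0x9a, 0x38, 0x7f, 0xc8, 0x19, 0x8c, 0x8a]

t0 = [0x82, 0x78, 0x46, 0x2e, 0xc8, 0x8c, 0xa3, 0x38]
t1 = [0x7f, 0xc8, 0x19, 0x8c, 0x8a, 0xa3, 0x9a, 0x38]
t2 = [0xa3, 0x9a, 0x38, 0x7f, 0xc8, 0x19, 0x8c, 0x8a]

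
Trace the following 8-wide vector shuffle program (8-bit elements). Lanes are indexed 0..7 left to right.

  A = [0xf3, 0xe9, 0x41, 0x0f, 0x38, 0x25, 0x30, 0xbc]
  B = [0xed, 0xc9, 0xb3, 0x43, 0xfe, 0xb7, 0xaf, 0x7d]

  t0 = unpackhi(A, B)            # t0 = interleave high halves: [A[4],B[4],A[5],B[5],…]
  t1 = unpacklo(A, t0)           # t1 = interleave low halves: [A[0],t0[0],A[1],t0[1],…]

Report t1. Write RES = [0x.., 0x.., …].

  t0: 38 fe 25 b7 30 af bc 7d
  t1: f3 38 e9 fe 41 25 0f b7

RES = [0xf3, 0x38, 0xe9, 0xfe, 0x41, 0x25, 0x0f, 0xb7]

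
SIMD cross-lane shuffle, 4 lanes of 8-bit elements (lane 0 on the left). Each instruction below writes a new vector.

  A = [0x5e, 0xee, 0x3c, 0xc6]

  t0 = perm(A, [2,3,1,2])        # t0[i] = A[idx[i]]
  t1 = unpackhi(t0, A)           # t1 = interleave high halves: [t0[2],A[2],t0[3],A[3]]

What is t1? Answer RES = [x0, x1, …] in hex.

→ t0 |3c|c6|ee|3c|
→ t1 |ee|3c|3c|c6|

RES = [0xee, 0x3c, 0x3c, 0xc6]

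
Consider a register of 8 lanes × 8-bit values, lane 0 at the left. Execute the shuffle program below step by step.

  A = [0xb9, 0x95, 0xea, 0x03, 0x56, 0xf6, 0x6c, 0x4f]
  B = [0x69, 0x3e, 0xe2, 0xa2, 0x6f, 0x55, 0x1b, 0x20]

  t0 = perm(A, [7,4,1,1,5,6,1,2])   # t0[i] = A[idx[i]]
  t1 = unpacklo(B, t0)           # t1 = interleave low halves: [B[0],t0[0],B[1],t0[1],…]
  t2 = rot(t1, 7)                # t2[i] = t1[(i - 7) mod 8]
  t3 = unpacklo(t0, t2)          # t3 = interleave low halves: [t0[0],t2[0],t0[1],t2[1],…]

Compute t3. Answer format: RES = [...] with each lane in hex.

  t0: 4f 56 95 95 f6 6c 95 ea
  t1: 69 4f 3e 56 e2 95 a2 95
  t2: 4f 3e 56 e2 95 a2 95 69
  t3: 4f 4f 56 3e 95 56 95 e2

RES = [0x4f, 0x4f, 0x56, 0x3e, 0x95, 0x56, 0x95, 0xe2]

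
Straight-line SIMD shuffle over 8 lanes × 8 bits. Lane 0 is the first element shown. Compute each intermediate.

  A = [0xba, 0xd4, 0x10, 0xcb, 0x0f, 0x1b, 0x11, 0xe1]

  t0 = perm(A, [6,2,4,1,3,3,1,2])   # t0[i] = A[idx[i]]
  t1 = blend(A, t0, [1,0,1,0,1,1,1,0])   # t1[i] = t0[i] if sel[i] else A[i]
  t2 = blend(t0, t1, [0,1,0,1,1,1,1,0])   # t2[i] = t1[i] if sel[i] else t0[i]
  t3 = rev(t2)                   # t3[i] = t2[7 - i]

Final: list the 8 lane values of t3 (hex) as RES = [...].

RES = [ 0x10  0xd4  0xcb  0xcb  0xcb  0x0f  0xd4  0x11 ]

→ t0 |11|10|0f|d4|cb|cb|d4|10|
→ t1 |11|d4|0f|cb|cb|cb|d4|e1|
→ t2 |11|d4|0f|cb|cb|cb|d4|10|
→ t3 |10|d4|cb|cb|cb|0f|d4|11|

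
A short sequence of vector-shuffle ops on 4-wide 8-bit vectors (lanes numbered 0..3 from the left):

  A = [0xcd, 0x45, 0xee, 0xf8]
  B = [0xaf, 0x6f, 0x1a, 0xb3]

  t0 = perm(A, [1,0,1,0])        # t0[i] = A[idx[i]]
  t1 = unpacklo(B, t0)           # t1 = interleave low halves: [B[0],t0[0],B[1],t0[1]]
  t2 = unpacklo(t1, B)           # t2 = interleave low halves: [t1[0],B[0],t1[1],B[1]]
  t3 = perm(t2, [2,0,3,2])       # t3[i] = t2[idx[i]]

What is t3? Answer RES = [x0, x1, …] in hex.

RES = [ 0x45  0xaf  0x6f  0x45 ]

t0 = [0x45, 0xcd, 0x45, 0xcd]
t1 = [0xaf, 0x45, 0x6f, 0xcd]
t2 = [0xaf, 0xaf, 0x45, 0x6f]
t3 = [0x45, 0xaf, 0x6f, 0x45]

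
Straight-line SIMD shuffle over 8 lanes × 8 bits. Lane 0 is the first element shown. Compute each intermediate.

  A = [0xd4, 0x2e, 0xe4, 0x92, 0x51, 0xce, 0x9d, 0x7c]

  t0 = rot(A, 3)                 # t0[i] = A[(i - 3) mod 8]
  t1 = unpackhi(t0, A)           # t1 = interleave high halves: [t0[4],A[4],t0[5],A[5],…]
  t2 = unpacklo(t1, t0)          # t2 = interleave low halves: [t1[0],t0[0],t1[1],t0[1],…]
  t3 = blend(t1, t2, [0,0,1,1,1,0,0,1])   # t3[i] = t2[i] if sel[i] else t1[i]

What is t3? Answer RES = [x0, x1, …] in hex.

t0 = [0xce, 0x9d, 0x7c, 0xd4, 0x2e, 0xe4, 0x92, 0x51]
t1 = [0x2e, 0x51, 0xe4, 0xce, 0x92, 0x9d, 0x51, 0x7c]
t2 = [0x2e, 0xce, 0x51, 0x9d, 0xe4, 0x7c, 0xce, 0xd4]
t3 = [0x2e, 0x51, 0x51, 0x9d, 0xe4, 0x9d, 0x51, 0xd4]

RES = [ 0x2e  0x51  0x51  0x9d  0xe4  0x9d  0x51  0xd4 ]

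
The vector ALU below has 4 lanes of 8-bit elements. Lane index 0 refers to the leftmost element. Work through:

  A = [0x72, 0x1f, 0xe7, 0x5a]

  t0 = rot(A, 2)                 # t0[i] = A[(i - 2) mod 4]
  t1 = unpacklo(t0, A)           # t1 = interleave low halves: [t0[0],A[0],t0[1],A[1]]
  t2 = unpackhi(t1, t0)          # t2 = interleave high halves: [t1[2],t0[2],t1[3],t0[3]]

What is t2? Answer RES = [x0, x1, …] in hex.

t0 = [0xe7, 0x5a, 0x72, 0x1f]
t1 = [0xe7, 0x72, 0x5a, 0x1f]
t2 = [0x5a, 0x72, 0x1f, 0x1f]

RES = [0x5a, 0x72, 0x1f, 0x1f]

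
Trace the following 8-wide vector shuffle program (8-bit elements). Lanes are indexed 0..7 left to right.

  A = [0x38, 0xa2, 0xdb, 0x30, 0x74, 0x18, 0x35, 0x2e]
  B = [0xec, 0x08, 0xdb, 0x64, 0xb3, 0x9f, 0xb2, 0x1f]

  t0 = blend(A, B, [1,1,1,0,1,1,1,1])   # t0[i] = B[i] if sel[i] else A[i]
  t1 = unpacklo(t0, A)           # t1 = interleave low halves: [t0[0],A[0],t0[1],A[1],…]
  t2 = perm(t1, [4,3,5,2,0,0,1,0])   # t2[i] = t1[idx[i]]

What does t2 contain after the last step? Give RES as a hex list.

RES = [0xdb, 0xa2, 0xdb, 0x08, 0xec, 0xec, 0x38, 0xec]

→ t0 |ec|08|db|30|b3|9f|b2|1f|
→ t1 |ec|38|08|a2|db|db|30|30|
→ t2 |db|a2|db|08|ec|ec|38|ec|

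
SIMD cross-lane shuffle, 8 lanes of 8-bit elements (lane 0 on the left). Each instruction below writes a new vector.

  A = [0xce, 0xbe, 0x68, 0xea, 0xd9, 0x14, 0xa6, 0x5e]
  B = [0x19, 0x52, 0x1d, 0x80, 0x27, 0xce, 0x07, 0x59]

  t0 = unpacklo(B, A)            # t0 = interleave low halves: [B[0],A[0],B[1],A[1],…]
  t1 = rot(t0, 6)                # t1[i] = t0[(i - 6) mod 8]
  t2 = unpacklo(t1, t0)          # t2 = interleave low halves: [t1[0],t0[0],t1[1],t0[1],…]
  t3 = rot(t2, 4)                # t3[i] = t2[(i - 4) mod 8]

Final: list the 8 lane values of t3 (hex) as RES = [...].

  t0: 19 ce 52 be 1d 68 80 ea
  t1: 52 be 1d 68 80 ea 19 ce
  t2: 52 19 be ce 1d 52 68 be
  t3: 1d 52 68 be 52 19 be ce

RES = [0x1d, 0x52, 0x68, 0xbe, 0x52, 0x19, 0xbe, 0xce]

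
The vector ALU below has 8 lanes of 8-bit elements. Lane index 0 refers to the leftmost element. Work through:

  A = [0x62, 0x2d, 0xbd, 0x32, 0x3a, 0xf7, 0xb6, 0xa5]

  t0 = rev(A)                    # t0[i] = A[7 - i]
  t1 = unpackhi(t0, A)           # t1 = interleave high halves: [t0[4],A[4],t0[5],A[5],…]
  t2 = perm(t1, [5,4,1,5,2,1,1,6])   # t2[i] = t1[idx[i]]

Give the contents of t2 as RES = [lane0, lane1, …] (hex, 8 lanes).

RES = [ 0xb6  0x2d  0x3a  0xb6  0xbd  0x3a  0x3a  0x62 ]

  t0: a5 b6 f7 3a 32 bd 2d 62
  t1: 32 3a bd f7 2d b6 62 a5
  t2: b6 2d 3a b6 bd 3a 3a 62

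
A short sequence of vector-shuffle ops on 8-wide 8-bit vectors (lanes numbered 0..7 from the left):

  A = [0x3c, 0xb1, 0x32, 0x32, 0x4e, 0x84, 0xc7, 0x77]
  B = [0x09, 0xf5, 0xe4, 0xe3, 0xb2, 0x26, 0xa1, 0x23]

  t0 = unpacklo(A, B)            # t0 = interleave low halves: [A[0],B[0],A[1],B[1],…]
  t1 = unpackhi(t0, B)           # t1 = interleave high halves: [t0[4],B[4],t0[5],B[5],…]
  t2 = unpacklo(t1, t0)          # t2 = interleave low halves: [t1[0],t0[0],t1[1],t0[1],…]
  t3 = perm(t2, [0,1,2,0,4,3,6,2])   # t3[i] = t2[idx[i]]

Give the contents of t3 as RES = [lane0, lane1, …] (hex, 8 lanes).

RES = [0x32, 0x3c, 0xb2, 0x32, 0xe4, 0x09, 0x26, 0xb2]

  t0: 3c 09 b1 f5 32 e4 32 e3
  t1: 32 b2 e4 26 32 a1 e3 23
  t2: 32 3c b2 09 e4 b1 26 f5
  t3: 32 3c b2 32 e4 09 26 b2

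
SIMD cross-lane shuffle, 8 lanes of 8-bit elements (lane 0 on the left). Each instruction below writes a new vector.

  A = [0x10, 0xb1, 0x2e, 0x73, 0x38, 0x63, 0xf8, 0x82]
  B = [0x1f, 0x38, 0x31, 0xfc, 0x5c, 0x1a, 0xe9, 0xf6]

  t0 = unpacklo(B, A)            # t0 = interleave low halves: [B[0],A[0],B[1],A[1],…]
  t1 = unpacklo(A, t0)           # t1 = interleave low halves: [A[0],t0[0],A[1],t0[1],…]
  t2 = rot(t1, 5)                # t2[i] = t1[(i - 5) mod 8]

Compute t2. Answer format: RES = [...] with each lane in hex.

t0 = [0x1f, 0x10, 0x38, 0xb1, 0x31, 0x2e, 0xfc, 0x73]
t1 = [0x10, 0x1f, 0xb1, 0x10, 0x2e, 0x38, 0x73, 0xb1]
t2 = [0x10, 0x2e, 0x38, 0x73, 0xb1, 0x10, 0x1f, 0xb1]

RES = [0x10, 0x2e, 0x38, 0x73, 0xb1, 0x10, 0x1f, 0xb1]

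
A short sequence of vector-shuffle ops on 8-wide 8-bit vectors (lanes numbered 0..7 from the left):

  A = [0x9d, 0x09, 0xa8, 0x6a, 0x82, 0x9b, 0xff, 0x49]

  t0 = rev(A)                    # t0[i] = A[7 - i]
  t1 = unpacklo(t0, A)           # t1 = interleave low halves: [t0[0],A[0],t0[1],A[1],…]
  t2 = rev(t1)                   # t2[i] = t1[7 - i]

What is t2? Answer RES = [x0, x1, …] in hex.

RES = [0x6a, 0x82, 0xa8, 0x9b, 0x09, 0xff, 0x9d, 0x49]

→ t0 |49|ff|9b|82|6a|a8|09|9d|
→ t1 |49|9d|ff|09|9b|a8|82|6a|
→ t2 |6a|82|a8|9b|09|ff|9d|49|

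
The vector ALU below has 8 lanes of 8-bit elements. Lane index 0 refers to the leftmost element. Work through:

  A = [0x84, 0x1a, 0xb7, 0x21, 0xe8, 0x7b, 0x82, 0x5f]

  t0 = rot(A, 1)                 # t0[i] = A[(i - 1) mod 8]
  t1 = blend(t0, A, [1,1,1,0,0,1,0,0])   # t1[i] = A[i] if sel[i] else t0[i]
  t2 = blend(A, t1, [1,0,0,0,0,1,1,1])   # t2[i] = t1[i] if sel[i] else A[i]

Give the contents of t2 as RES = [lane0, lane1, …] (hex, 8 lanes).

  t0: 5f 84 1a b7 21 e8 7b 82
  t1: 84 1a b7 b7 21 7b 7b 82
  t2: 84 1a b7 21 e8 7b 7b 82

RES = [0x84, 0x1a, 0xb7, 0x21, 0xe8, 0x7b, 0x7b, 0x82]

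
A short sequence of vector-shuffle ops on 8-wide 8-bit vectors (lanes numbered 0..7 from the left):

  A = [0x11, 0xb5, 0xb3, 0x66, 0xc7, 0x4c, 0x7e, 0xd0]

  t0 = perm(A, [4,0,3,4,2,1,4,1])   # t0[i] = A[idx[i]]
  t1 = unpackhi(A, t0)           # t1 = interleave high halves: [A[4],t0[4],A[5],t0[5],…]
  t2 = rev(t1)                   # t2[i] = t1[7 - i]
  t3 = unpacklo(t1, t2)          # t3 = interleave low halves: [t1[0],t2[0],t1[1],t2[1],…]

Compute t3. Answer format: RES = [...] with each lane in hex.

RES = [ 0xc7  0xb5  0xb3  0xd0  0x4c  0xc7  0xb5  0x7e ]

→ t0 |c7|11|66|c7|b3|b5|c7|b5|
→ t1 |c7|b3|4c|b5|7e|c7|d0|b5|
→ t2 |b5|d0|c7|7e|b5|4c|b3|c7|
→ t3 |c7|b5|b3|d0|4c|c7|b5|7e|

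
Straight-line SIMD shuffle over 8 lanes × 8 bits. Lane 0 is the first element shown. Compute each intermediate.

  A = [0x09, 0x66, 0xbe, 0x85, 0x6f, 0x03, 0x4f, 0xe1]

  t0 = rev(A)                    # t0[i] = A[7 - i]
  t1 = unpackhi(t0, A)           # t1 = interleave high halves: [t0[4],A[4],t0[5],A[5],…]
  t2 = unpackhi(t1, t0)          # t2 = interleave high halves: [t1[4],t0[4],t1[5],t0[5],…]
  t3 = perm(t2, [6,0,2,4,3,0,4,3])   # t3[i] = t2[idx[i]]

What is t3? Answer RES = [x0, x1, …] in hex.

RES = [ 0xe1  0x66  0x4f  0x09  0xbe  0x66  0x09  0xbe ]

→ t0 |e1|4f|03|6f|85|be|66|09|
→ t1 |85|6f|be|03|66|4f|09|e1|
→ t2 |66|85|4f|be|09|66|e1|09|
→ t3 |e1|66|4f|09|be|66|09|be|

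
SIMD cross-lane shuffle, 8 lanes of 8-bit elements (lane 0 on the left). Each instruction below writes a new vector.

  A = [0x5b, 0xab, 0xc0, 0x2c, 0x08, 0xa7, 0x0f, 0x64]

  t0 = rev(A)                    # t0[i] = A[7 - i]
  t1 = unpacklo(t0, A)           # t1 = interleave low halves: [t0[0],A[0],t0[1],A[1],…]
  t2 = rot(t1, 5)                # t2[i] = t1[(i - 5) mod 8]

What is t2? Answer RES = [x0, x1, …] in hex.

→ t0 |64|0f|a7|08|2c|c0|ab|5b|
→ t1 |64|5b|0f|ab|a7|c0|08|2c|
→ t2 |ab|a7|c0|08|2c|64|5b|0f|

RES = [0xab, 0xa7, 0xc0, 0x08, 0x2c, 0x64, 0x5b, 0x0f]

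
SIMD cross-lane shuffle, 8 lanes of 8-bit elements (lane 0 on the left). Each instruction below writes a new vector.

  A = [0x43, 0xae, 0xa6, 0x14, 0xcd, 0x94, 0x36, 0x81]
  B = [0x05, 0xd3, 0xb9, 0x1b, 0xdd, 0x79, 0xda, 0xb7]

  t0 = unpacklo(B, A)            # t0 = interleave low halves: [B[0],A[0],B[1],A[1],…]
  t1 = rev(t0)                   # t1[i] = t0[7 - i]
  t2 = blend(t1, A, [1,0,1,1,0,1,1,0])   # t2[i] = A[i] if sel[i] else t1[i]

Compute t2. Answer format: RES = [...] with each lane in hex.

t0 = [0x05, 0x43, 0xd3, 0xae, 0xb9, 0xa6, 0x1b, 0x14]
t1 = [0x14, 0x1b, 0xa6, 0xb9, 0xae, 0xd3, 0x43, 0x05]
t2 = [0x43, 0x1b, 0xa6, 0x14, 0xae, 0x94, 0x36, 0x05]

RES = [0x43, 0x1b, 0xa6, 0x14, 0xae, 0x94, 0x36, 0x05]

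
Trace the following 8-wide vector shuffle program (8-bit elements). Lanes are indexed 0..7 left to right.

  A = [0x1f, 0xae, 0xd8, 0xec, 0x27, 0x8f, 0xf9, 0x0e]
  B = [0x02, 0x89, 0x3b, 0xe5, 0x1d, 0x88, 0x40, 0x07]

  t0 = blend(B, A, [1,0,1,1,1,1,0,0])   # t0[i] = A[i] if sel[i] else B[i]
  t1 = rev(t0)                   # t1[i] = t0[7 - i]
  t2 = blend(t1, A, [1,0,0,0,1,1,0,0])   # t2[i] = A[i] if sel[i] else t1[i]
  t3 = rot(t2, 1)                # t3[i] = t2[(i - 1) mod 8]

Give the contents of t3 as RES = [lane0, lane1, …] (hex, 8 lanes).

RES = [0x1f, 0x1f, 0x40, 0x8f, 0x27, 0x27, 0x8f, 0x89]

t0 = [0x1f, 0x89, 0xd8, 0xec, 0x27, 0x8f, 0x40, 0x07]
t1 = [0x07, 0x40, 0x8f, 0x27, 0xec, 0xd8, 0x89, 0x1f]
t2 = [0x1f, 0x40, 0x8f, 0x27, 0x27, 0x8f, 0x89, 0x1f]
t3 = [0x1f, 0x1f, 0x40, 0x8f, 0x27, 0x27, 0x8f, 0x89]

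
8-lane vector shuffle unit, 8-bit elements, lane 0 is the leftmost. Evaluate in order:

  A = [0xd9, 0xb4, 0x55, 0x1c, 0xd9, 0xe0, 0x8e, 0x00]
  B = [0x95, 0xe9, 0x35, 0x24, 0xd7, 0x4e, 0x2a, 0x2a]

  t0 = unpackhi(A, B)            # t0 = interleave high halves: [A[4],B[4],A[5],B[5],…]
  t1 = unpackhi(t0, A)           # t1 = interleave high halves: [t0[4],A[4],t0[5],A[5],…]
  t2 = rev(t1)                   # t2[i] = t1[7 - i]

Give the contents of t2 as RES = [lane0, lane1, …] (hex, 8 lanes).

RES = [0x00, 0x2a, 0x8e, 0x00, 0xe0, 0x2a, 0xd9, 0x8e]

t0 = [0xd9, 0xd7, 0xe0, 0x4e, 0x8e, 0x2a, 0x00, 0x2a]
t1 = [0x8e, 0xd9, 0x2a, 0xe0, 0x00, 0x8e, 0x2a, 0x00]
t2 = [0x00, 0x2a, 0x8e, 0x00, 0xe0, 0x2a, 0xd9, 0x8e]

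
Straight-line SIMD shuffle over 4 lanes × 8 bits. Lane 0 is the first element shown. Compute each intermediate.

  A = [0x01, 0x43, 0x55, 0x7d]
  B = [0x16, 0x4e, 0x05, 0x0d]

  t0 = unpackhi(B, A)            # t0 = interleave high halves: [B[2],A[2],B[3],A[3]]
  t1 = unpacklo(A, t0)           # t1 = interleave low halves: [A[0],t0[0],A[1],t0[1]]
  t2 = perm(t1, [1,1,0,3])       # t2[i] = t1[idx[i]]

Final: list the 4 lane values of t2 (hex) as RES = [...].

RES = [ 0x05  0x05  0x01  0x55 ]

t0 = [0x05, 0x55, 0x0d, 0x7d]
t1 = [0x01, 0x05, 0x43, 0x55]
t2 = [0x05, 0x05, 0x01, 0x55]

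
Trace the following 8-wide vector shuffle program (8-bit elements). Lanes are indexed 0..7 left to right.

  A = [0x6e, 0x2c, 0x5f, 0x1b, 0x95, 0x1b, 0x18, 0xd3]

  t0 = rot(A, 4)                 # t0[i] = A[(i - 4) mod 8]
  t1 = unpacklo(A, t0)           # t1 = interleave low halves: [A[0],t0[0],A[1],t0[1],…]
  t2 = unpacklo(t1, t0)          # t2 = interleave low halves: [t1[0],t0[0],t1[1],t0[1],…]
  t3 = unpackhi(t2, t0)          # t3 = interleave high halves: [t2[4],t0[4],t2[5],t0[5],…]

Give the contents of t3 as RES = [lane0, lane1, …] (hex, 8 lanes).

t0 = [0x95, 0x1b, 0x18, 0xd3, 0x6e, 0x2c, 0x5f, 0x1b]
t1 = [0x6e, 0x95, 0x2c, 0x1b, 0x5f, 0x18, 0x1b, 0xd3]
t2 = [0x6e, 0x95, 0x95, 0x1b, 0x2c, 0x18, 0x1b, 0xd3]
t3 = [0x2c, 0x6e, 0x18, 0x2c, 0x1b, 0x5f, 0xd3, 0x1b]

RES = [ 0x2c  0x6e  0x18  0x2c  0x1b  0x5f  0xd3  0x1b ]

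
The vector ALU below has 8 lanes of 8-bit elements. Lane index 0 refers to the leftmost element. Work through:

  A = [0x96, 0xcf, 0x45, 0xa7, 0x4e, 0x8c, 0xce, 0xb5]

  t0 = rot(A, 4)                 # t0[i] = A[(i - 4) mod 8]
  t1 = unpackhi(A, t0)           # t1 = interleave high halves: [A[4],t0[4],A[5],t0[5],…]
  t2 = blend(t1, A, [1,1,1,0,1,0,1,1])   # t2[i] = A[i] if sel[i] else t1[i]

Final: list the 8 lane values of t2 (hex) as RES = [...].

RES = [ 0x96  0xcf  0x45  0xcf  0x4e  0x45  0xce  0xb5 ]

t0 = [0x4e, 0x8c, 0xce, 0xb5, 0x96, 0xcf, 0x45, 0xa7]
t1 = [0x4e, 0x96, 0x8c, 0xcf, 0xce, 0x45, 0xb5, 0xa7]
t2 = [0x96, 0xcf, 0x45, 0xcf, 0x4e, 0x45, 0xce, 0xb5]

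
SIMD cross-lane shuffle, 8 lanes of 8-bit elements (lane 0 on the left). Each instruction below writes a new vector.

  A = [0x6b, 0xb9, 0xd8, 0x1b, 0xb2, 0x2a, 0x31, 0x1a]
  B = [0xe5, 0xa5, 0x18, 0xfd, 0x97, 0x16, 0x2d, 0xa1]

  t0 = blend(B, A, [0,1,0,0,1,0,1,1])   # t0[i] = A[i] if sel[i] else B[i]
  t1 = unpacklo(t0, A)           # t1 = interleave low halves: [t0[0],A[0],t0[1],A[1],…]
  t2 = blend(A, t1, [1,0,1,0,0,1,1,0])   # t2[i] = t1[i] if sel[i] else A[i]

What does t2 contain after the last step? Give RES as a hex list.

RES = [0xe5, 0xb9, 0xb9, 0x1b, 0xb2, 0xd8, 0xfd, 0x1a]

→ t0 |e5|b9|18|fd|b2|16|31|1a|
→ t1 |e5|6b|b9|b9|18|d8|fd|1b|
→ t2 |e5|b9|b9|1b|b2|d8|fd|1a|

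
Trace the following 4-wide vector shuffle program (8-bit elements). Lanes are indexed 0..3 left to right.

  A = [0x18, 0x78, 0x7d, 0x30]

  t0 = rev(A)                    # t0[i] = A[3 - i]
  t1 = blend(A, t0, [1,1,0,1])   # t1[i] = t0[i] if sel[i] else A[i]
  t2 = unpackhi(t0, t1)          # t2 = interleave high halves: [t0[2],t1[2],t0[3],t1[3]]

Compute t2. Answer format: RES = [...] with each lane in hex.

  t0: 30 7d 78 18
  t1: 30 7d 7d 18
  t2: 78 7d 18 18

RES = [0x78, 0x7d, 0x18, 0x18]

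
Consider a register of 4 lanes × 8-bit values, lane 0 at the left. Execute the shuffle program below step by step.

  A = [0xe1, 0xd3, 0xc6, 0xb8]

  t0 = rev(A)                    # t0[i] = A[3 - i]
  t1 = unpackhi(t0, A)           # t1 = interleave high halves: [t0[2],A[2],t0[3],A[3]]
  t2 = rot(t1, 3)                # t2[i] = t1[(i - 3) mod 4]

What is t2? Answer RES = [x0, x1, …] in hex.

RES = [ 0xc6  0xe1  0xb8  0xd3 ]

  t0: b8 c6 d3 e1
  t1: d3 c6 e1 b8
  t2: c6 e1 b8 d3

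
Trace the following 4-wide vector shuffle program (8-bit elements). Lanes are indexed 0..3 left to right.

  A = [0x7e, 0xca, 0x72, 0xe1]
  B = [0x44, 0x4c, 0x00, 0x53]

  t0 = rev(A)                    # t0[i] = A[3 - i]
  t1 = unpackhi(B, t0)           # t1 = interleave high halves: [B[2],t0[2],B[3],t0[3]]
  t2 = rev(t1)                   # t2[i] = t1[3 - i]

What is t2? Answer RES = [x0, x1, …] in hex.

→ t0 |e1|72|ca|7e|
→ t1 |00|ca|53|7e|
→ t2 |7e|53|ca|00|

RES = [0x7e, 0x53, 0xca, 0x00]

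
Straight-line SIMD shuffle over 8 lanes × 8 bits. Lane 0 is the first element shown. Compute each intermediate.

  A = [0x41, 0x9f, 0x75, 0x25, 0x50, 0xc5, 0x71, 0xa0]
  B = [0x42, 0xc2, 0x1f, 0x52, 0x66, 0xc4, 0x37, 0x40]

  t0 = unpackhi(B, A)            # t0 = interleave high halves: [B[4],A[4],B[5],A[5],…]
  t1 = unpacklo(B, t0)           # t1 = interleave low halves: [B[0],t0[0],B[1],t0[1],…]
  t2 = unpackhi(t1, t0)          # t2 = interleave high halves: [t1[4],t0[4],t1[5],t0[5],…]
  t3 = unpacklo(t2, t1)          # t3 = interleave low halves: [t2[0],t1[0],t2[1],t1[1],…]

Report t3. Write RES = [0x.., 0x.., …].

  t0: 66 50 c4 c5 37 71 40 a0
  t1: 42 66 c2 50 1f c4 52 c5
  t2: 1f 37 c4 71 52 40 c5 a0
  t3: 1f 42 37 66 c4 c2 71 50

RES = [0x1f, 0x42, 0x37, 0x66, 0xc4, 0xc2, 0x71, 0x50]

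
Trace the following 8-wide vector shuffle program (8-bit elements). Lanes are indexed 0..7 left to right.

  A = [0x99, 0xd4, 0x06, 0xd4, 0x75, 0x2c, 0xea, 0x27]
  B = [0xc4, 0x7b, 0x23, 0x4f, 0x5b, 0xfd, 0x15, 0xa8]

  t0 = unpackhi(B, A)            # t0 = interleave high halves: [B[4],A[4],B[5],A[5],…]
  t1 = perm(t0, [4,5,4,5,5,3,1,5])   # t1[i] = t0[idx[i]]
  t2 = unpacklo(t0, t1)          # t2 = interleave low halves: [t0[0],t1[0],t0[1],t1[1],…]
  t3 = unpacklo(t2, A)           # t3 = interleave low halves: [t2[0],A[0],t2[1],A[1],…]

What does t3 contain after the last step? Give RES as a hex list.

t0 = [0x5b, 0x75, 0xfd, 0x2c, 0x15, 0xea, 0xa8, 0x27]
t1 = [0x15, 0xea, 0x15, 0xea, 0xea, 0x2c, 0x75, 0xea]
t2 = [0x5b, 0x15, 0x75, 0xea, 0xfd, 0x15, 0x2c, 0xea]
t3 = [0x5b, 0x99, 0x15, 0xd4, 0x75, 0x06, 0xea, 0xd4]

RES = [ 0x5b  0x99  0x15  0xd4  0x75  0x06  0xea  0xd4 ]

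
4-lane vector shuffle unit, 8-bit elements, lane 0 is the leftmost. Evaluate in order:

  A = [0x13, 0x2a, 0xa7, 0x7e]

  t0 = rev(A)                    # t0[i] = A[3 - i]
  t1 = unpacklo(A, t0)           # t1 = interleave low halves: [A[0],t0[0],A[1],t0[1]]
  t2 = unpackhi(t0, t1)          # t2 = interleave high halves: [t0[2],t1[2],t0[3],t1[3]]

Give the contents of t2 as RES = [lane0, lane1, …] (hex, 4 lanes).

RES = [0x2a, 0x2a, 0x13, 0xa7]

  t0: 7e a7 2a 13
  t1: 13 7e 2a a7
  t2: 2a 2a 13 a7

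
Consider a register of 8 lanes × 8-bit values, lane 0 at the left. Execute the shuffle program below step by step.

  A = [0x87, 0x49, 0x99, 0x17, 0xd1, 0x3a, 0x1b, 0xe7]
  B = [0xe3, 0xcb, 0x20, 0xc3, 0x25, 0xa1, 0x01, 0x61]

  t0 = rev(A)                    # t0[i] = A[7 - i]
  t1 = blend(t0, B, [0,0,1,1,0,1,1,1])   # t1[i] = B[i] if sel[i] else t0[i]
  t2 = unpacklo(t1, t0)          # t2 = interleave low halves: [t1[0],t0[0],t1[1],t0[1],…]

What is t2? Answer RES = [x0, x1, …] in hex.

t0 = [0xe7, 0x1b, 0x3a, 0xd1, 0x17, 0x99, 0x49, 0x87]
t1 = [0xe7, 0x1b, 0x20, 0xc3, 0x17, 0xa1, 0x01, 0x61]
t2 = [0xe7, 0xe7, 0x1b, 0x1b, 0x20, 0x3a, 0xc3, 0xd1]

RES = [ 0xe7  0xe7  0x1b  0x1b  0x20  0x3a  0xc3  0xd1 ]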